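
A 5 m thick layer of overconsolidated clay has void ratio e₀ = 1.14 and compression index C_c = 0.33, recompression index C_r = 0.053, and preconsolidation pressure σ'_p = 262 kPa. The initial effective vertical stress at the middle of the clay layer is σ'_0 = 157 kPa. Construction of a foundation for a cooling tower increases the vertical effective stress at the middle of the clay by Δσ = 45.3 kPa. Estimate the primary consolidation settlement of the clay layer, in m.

S_c ≈ 0.0136 m

Final effective stress: σ'_f = 157 + 45.3 = 202.3 kPa.
σ'_f = 202.3 ≤ σ'_p = 262 kPa, so the clay remains overconsolidated and only the recompression index applies:
S_c = C_r·H/(1+e₀)·log₁₀(σ'_f/σ'_0) = 0.053×5/2.14×log₁₀(202.3/157)
    = 0.12383 × 0.1101 = 0.01363 m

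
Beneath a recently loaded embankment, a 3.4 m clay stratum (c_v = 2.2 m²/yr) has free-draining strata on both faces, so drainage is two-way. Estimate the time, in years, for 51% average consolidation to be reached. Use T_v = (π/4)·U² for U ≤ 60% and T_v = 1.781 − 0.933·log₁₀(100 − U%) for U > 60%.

t ≈ 0.268 years

Drainage path length: H_d = H/2 = 1.7 m (double drainage).
U ≤ 60%: T_v = (π/4)·U² = (π/4)×0.51² = 0.20428.
t = T_v·H_d²/c_v = 0.20428×1.7²/2.2 = 0.2683 years.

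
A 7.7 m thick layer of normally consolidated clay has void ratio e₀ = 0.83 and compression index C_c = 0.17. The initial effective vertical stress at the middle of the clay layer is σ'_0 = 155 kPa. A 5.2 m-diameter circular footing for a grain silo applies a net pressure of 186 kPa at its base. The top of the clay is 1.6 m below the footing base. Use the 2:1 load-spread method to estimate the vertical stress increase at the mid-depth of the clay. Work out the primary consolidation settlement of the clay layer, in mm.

Mid-depth of clay below the footing base: z = 1.6 + 7.7/2 = 5.45 m.
Stress increase at mid-clay by the 2:1 spreading method:
Δσ ≈ qD²/(D+z)² = 186×5.2²/(5.2+5.45)² = 44.343 kPa
Final effective stress: σ'_f = σ'_0 + Δσ = 155 + 44.343 = 199.34 kPa.
Normally consolidated clay, so the full stress increment lies on the virgin compression line:
S_c = C_c·H/(1+e₀)·log₁₀(σ'_f/σ'_0) = 0.17×7.7/(1+0.83)×log₁₀(199.34/155)
    = 0.7153 × 0.10926 = 0.07815 m

S_c ≈ 78.2 mm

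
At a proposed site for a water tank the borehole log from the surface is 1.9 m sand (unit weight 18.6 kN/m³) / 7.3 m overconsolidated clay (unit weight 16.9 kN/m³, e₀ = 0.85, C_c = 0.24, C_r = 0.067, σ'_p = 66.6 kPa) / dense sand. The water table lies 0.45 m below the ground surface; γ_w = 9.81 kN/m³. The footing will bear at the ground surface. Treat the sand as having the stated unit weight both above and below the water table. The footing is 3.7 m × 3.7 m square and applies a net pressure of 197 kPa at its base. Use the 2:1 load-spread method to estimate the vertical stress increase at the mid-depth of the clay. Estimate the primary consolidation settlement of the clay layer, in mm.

Mid-depth of clay below the ground surface: z = 1.9 + 7.3/2 = 5.55 m.
Total vertical stress at mid-clay: σ_v = 18.6×1.9 + 16.9×3.65 = 97.025 kPa.
Pore pressure: u = 9.81×(5.55 − 0.45) = 50.031 kPa.
Initial effective stress: σ'_0 = σ_v − u = 97.025 − 50.031 = 46.994 kPa.
Stress increase at mid-clay by the 2:1 spreading method:
Δσ = qBL/((B+z)(L+z)) = 197×3.7×3.7/((3.7+5.55)(3.7+5.55)) = 31.52 kPa
Final effective stress: σ'_f = 46.994 + 31.52 = 78.514 kPa.
σ'_f = 78.514 > σ'_p = 66.6 kPa, so the stress path crosses the preconsolidation pressure — recompression up to σ'_p, then virgin compression beyond:
S_c = H/(1+e₀)·[C_r·log₁₀(σ'_p/σ'_0) + C_c·log₁₀(σ'_f/σ'_p)]
    = 7.3/1.85 × [0.067×log₁₀(66.6/46.994) + 0.24×log₁₀(78.514/66.6)]
    = 3.9459 × [0.010146 + 0.017153] = 0.1077 m

S_c ≈ 108 mm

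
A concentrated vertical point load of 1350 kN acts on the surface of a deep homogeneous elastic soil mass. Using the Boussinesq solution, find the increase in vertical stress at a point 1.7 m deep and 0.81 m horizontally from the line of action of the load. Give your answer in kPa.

Boussinesq vertical stress below a point load on an elastic half-space:
Δσ_z = 3P/(2πz²) · [1 + (r/z)²]^(−5/2)
r/z = 0.81/1.7 = 0.47647; [1+(r/z)²]^(−5/2) = 0.59961.
Δσ_z = 3×1350/(2π×1.7²) × 0.59961 = 223.04 × 0.59961 = 133.7 kPa

Δσ_z ≈ 134 kPa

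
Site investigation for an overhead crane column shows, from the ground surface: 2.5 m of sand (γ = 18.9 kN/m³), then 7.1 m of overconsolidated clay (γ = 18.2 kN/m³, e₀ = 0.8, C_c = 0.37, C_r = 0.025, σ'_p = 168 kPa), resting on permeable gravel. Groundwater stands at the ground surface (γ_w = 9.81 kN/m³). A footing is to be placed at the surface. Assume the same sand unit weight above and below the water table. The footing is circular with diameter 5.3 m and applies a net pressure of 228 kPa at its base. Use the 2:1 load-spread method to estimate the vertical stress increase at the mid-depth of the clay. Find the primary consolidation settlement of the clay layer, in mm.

Mid-depth of clay below the ground surface: z = 2.5 + 7.1/2 = 6.05 m.
Total vertical stress at mid-clay: σ_v = 18.9×2.5 + 18.2×3.55 = 111.86 kPa.
Pore pressure: u = 9.81×(6.05 − 0) = 59.351 kPa.
Initial effective stress: σ'_0 = σ_v − u = 111.86 − 59.351 = 52.509 kPa.
Stress increase at mid-clay by the 2:1 spreading method:
Δσ ≈ qD²/(D+z)² = 228×5.3²/(5.3+6.05)² = 49.716 kPa
Final effective stress: σ'_f = 52.509 + 49.716 = 102.22 kPa.
σ'_f = 102.22 ≤ σ'_p = 168 kPa, so the clay remains overconsolidated and only the recompression index applies:
S_c = C_r·H/(1+e₀)·log₁₀(σ'_f/σ'_0) = 0.025×7.1/1.8×log₁₀(102.22/52.509)
    = 0.09861 × 0.2893 = 0.02853 m

S_c ≈ 28.5 mm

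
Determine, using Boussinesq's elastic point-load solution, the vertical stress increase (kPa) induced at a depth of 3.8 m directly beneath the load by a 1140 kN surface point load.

Δσ_z ≈ 37.7 kPa

Boussinesq vertical stress below a point load on an elastic half-space:
Δσ_z = 3P/(2πz²) · [1 + (r/z)²]^(−5/2)
r/z = 0/3.8 = 0; [1+(r/z)²]^(−5/2) = 1.
Δσ_z = 3×1140/(2π×3.8²) × 1 = 37.695 × 1 = 37.7 kPa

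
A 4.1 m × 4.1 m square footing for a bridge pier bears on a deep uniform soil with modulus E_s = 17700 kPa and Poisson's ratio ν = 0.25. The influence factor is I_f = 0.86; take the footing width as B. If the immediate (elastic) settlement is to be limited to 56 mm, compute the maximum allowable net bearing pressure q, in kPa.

q ≈ 300 kPa

S_e = q·B·(1−ν²)/E_s · I_f  ⇒  q = S_e·E_s / (B·(1−ν²)·I_f).
q = 0.056 × 17700 / (4.1 × 0.9375 × 0.86) = 299.9 kPa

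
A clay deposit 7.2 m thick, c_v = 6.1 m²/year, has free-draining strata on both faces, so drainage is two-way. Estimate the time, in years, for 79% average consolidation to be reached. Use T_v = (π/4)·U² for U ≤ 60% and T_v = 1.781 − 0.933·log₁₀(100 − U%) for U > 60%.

Drainage path length: H_d = H/2 = 3.6 m (double drainage).
U > 60%: T_v = 1.781 − 0.933·log₁₀(100 − 79) = 0.54737.
t = T_v·H_d²/c_v = 0.54737×3.6²/6.1 = 1.163 years.

t ≈ 1.16 years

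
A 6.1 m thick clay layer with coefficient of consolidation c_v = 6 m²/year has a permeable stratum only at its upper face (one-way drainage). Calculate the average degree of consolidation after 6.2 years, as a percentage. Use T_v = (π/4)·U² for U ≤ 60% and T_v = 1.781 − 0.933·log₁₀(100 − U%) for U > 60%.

Drainage path length: H_d = H = 6.1 m (single drainage).
T_v = c_v·t/H_d² = 6×6.2/6.1² = 0.99973.
T_v = 0.99973 corresponds to the U > 60% branch:
U = 1 − 10^((1.781 − T_v)/0.933)/100 = 0.9312

U ≈ 93.1 %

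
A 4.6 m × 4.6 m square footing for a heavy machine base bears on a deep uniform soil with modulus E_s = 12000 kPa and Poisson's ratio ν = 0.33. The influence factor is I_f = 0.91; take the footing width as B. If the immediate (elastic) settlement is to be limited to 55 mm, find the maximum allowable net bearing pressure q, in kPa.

S_e = q·B·(1−ν²)/E_s · I_f  ⇒  q = S_e·E_s / (B·(1−ν²)·I_f).
q = 0.055 × 12000 / (4.6 × 0.8911 × 0.91) = 176.9 kPa

q ≈ 177 kPa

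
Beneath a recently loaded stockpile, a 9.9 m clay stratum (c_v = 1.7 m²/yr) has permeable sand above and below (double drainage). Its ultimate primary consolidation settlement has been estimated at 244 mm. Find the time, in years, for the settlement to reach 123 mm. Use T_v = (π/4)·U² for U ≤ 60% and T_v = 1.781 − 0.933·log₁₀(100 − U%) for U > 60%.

t ≈ 2.88 years

Drainage path length: H_d = H/2 = 4.95 m (double drainage).
U = S(t)/S_ult = 123/244 = 0.5041.
U ≤ 60%: T_v = (π/4)·U² = (π/4)×0.5041² = 0.19958.
t = T_v·H_d²/c_v = 0.19958×4.95²/1.7 = 2.877 years.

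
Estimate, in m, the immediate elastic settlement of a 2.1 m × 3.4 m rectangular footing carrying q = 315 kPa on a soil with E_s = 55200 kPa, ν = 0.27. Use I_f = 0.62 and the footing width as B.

Immediate (elastic) settlement: S_e = q·B·(1−ν²)/E_s · I_f.
S_e = 315 × 2.1 × (1 − 0.27²) / 55200 × 0.62
    = 315 × 2.1 × 0.9271 / 55200 × 0.62
    = 0.006888 m

S_e ≈ 0.00689 m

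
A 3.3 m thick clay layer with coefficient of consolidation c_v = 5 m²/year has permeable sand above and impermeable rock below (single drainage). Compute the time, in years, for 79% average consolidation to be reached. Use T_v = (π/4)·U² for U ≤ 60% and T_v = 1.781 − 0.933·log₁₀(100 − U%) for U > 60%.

Drainage path length: H_d = H = 3.3 m (single drainage).
U > 60%: T_v = 1.781 − 0.933·log₁₀(100 − 79) = 0.54737.
t = T_v·H_d²/c_v = 0.54737×3.3²/5 = 1.192 years.

t ≈ 1.19 years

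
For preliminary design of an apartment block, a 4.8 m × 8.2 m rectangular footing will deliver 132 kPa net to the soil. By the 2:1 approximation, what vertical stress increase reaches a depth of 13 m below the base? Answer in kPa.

Δσ_z ≈ 13.8 kPa

By the 2:1 method the load spreads at 1 horizontal : 2 vertical, so at depth z the loaded area has grown by z in each plan dimension:
Δσ = qBL/((B+z)(L+z)) = 132×4.8×8.2/((4.8+13)(8.2+13)) = 13.768 kPa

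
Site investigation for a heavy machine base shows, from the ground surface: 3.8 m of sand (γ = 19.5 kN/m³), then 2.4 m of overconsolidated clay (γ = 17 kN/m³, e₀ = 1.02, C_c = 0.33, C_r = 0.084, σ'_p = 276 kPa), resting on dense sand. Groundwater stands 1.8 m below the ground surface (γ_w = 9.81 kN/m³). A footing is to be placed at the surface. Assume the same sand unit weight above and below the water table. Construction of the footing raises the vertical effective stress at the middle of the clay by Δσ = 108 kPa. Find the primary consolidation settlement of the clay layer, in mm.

Mid-depth of clay below the ground surface: z = 3.8 + 2.4/2 = 5 m.
Total vertical stress at mid-clay: σ_v = 19.5×3.8 + 17×1.2 = 94.5 kPa.
Pore pressure: u = 9.81×(5 − 1.8) = 31.392 kPa.
Initial effective stress: σ'_0 = σ_v − u = 94.5 − 31.392 = 63.108 kPa.
Final effective stress: σ'_f = 63.108 + 108 = 171.11 kPa.
σ'_f = 171.11 ≤ σ'_p = 276 kPa, so the clay remains overconsolidated and only the recompression index applies:
S_c = C_r·H/(1+e₀)·log₁₀(σ'_f/σ'_0) = 0.084×2.4/2.02×log₁₀(171.11/63.108)
    = 0.0998 × 0.43319 = 0.04323 m

S_c ≈ 43.2 mm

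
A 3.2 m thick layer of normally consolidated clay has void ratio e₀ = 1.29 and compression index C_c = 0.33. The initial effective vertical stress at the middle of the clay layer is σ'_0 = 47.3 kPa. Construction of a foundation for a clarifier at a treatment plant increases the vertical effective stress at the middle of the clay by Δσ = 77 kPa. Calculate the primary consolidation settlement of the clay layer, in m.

Final effective stress: σ'_f = σ'_0 + Δσ = 47.3 + 77 = 124.3 kPa.
Normally consolidated clay, so the full stress increment lies on the virgin compression line:
S_c = C_c·H/(1+e₀)·log₁₀(σ'_f/σ'_0) = 0.33×3.2/(1+1.29)×log₁₀(124.3/47.3)
    = 0.46114 × 0.41961 = 0.1935 m

S_c ≈ 0.193 m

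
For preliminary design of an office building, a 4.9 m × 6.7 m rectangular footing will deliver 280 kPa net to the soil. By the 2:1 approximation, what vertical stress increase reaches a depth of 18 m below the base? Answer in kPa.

Δσ_z ≈ 16.3 kPa

By the 2:1 method the load spreads at 1 horizontal : 2 vertical, so at depth z the loaded area has grown by z in each plan dimension:
Δσ = qBL/((B+z)(L+z)) = 280×4.9×6.7/((4.9+18)(6.7+18)) = 16.252 kPa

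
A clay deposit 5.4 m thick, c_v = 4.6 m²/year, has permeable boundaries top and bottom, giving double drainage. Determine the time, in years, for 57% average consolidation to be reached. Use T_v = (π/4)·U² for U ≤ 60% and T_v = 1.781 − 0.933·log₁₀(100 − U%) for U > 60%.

Drainage path length: H_d = H/2 = 2.7 m (double drainage).
U ≤ 60%: T_v = (π/4)·U² = (π/4)×0.57² = 0.25518.
t = T_v·H_d²/c_v = 0.25518×2.7²/4.6 = 0.4044 years.

t ≈ 0.404 years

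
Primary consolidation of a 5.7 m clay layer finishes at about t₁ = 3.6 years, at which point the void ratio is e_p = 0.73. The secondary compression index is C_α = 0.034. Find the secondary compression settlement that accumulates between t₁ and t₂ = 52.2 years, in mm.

S_s ≈ 130 mm

Secondary compression: S_s = C_α·H/(1+e_p)·log₁₀(t₂/t₁)
S_s = 0.034×5.7/(1+0.73)×log₁₀(52.2/3.6)
    = 0.112 × 1.161 = 0.1301 m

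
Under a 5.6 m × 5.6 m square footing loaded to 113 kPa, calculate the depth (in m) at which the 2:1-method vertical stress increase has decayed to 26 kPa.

z ≈ 6.07 m

2:1 spreading — at depth z the loaded area has grown by z in each plan dimension:
qB²/(B+z)² = Δσ_z ⇒ z = B(√(q/Δσ_z) − 1) = 5.6×(√(113/26) − 1) = 6.075 m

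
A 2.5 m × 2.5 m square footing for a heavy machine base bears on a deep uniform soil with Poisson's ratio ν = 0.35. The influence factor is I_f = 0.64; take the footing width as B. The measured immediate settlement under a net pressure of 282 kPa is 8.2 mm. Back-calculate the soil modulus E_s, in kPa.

S_e = q·B·(1−ν²)/E_s · I_f  ⇒  E_s = q·B·(1−ν²)·I_f / S_e.
E_s = 282 × 2.5 × 0.8775 × 0.64 / 0.0082 = 48280 kPa

E_s ≈ 48300 kPa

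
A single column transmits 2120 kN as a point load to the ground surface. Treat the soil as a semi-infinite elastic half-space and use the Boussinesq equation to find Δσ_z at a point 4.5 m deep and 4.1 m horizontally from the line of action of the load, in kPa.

Δσ_z ≈ 11 kPa

Boussinesq vertical stress below a point load on an elastic half-space:
Δσ_z = 3P/(2πz²) · [1 + (r/z)²]^(−5/2)
r/z = 4.1/4.5 = 0.91111; [1+(r/z)²]^(−5/2) = 0.2207.
Δσ_z = 3×2120/(2π×4.5²) × 0.2207 = 49.986 × 0.2207 = 11.03 kPa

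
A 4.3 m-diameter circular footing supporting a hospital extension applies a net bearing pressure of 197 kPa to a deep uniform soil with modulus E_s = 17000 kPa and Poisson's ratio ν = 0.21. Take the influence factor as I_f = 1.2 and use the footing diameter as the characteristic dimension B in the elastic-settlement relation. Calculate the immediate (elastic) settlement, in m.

S_e ≈ 0.0572 m

Immediate (elastic) settlement: S_e = q·B·(1−ν²)/E_s · I_f.
S_e = 197 × 4.3 × (1 − 0.21²) / 17000 × 1.2
    = 197 × 4.3 × 0.9559 / 17000 × 1.2
    = 0.05716 m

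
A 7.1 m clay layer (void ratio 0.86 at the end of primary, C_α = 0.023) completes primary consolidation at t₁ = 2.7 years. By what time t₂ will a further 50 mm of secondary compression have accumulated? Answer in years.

t₂ ≈ 10 years

S_s = C_α·H/(1+e_p)·log₁₀(t₂/t₁) ⇒ log₁₀(t₂/t₁) = S_s·(1+e_p)/(C_α·H).
log₁₀(t₂/t₁) = 0.05 × (1+0.86) / (0.023×7.1) = 0.5695
t₂ = t₁ × 10^0.5695 = 2.7 × 3.711 = 10.02 years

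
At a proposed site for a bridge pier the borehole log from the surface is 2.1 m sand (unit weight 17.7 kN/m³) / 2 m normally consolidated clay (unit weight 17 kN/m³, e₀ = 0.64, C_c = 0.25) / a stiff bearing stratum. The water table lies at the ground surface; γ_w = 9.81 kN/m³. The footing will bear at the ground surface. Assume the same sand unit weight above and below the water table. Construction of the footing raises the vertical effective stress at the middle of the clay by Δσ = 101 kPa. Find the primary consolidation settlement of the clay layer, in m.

S_c ≈ 0.22 m

Mid-depth of clay below the ground surface: z = 2.1 + 2/2 = 3.1 m.
Total vertical stress at mid-clay: σ_v = 17.7×2.1 + 17×1 = 54.17 kPa.
Pore pressure: u = 9.81×(3.1 − 0) = 30.411 kPa.
Initial effective stress: σ'_0 = σ_v − u = 54.17 − 30.411 = 23.759 kPa.
Final effective stress: σ'_f = σ'_0 + Δσ = 23.759 + 101 = 124.76 kPa.
Normally consolidated clay, so the full stress increment lies on the virgin compression line:
S_c = C_c·H/(1+e₀)·log₁₀(σ'_f/σ'_0) = 0.25×2/(1+0.64)×log₁₀(124.76/23.759)
    = 0.30488 × 0.72025 = 0.2196 m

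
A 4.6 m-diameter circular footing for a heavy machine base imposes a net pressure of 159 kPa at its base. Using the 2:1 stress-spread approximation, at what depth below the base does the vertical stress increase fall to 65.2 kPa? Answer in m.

2:1 spreading — at depth z the loaded area has grown by z in each plan dimension:
qD²/(D+z)² = Δσ_z ⇒ z = D(√(q/Δσ_z) − 1) = 4.6×(√(159/65.2) − 1) = 2.583 m

z ≈ 2.58 m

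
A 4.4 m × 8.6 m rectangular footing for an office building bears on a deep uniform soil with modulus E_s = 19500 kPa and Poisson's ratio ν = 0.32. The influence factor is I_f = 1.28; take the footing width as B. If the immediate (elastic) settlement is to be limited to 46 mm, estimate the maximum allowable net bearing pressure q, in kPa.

q ≈ 177 kPa

S_e = q·B·(1−ν²)/E_s · I_f  ⇒  q = S_e·E_s / (B·(1−ν²)·I_f).
q = 0.046 × 19500 / (4.4 × 0.8976 × 1.28) = 177.4 kPa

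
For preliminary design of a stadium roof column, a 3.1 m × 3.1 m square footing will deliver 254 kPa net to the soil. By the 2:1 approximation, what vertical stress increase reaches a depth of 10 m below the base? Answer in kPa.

By the 2:1 method the load spreads at 1 horizontal : 2 vertical, so at depth z the loaded area has grown by z in each plan dimension:
Δσ = qBL/((B+z)(L+z)) = 254×3.1×3.1/((3.1+10)(3.1+10)) = 14.224 kPa

Δσ_z ≈ 14.2 kPa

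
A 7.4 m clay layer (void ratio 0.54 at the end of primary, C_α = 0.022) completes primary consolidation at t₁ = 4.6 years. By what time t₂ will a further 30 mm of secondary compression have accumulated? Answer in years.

t₂ ≈ 8.84 years

S_s = C_α·H/(1+e_p)·log₁₀(t₂/t₁) ⇒ log₁₀(t₂/t₁) = S_s·(1+e_p)/(C_α·H).
log₁₀(t₂/t₁) = 0.03 × (1+0.54) / (0.022×7.4) = 0.2838
t₂ = t₁ × 10^0.2838 = 4.6 × 1.922 = 8.842 years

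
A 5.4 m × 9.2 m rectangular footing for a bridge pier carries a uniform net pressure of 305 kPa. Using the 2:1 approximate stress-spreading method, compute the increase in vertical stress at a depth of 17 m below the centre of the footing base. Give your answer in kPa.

Δσ_z ≈ 25.8 kPa

By the 2:1 method the load spreads at 1 horizontal : 2 vertical, so at depth z the loaded area has grown by z in each plan dimension:
Δσ = qBL/((B+z)(L+z)) = 305×5.4×9.2/((5.4+17)(9.2+17)) = 25.819 kPa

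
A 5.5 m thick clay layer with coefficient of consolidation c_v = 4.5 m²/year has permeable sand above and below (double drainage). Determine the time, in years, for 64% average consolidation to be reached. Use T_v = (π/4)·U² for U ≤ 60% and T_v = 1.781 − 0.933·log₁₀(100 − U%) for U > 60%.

t ≈ 0.553 years

Drainage path length: H_d = H/2 = 2.75 m (double drainage).
U > 60%: T_v = 1.781 − 0.933·log₁₀(100 − 64) = 0.32897.
t = T_v·H_d²/c_v = 0.32897×2.75²/4.5 = 0.5529 years.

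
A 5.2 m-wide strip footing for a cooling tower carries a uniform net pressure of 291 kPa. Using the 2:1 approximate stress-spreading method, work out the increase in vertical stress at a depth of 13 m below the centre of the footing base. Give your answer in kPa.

Δσ_z ≈ 83.1 kPa

By the 2:1 method the load spreads at 1 horizontal : 2 vertical, so at depth z the loaded area has grown by z in each plan dimension:
Δσ = qB/(B+z) = 291×5.2/(5.2+13) = 83.143 kPa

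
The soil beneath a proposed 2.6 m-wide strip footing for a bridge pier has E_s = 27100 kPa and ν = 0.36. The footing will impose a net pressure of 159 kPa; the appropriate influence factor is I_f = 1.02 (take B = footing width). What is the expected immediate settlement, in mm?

Immediate (elastic) settlement: S_e = q·B·(1−ν²)/E_s · I_f.
S_e = 159 × 2.6 × (1 − 0.36²) / 27100 × 1.02
    = 159 × 2.6 × 0.8704 / 27100 × 1.02
    = 0.01354 m = 13.54 mm

S_e ≈ 13.5 mm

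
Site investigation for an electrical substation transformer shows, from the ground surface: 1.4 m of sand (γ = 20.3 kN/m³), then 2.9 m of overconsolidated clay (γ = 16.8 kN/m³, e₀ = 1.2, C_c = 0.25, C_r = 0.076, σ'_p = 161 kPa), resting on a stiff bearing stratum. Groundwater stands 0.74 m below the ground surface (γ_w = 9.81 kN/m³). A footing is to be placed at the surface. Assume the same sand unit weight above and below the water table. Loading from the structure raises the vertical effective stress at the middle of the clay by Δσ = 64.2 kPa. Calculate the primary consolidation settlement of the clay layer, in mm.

Mid-depth of clay below the ground surface: z = 1.4 + 2.9/2 = 2.85 m.
Total vertical stress at mid-clay: σ_v = 20.3×1.4 + 16.8×1.45 = 52.78 kPa.
Pore pressure: u = 9.81×(2.85 − 0.74) = 20.699 kPa.
Initial effective stress: σ'_0 = σ_v − u = 52.78 − 20.699 = 32.081 kPa.
Final effective stress: σ'_f = 32.081 + 64.2 = 96.281 kPa.
σ'_f = 96.281 ≤ σ'_p = 161 kPa, so the clay remains overconsolidated and only the recompression index applies:
S_c = C_r·H/(1+e₀)·log₁₀(σ'_f/σ'_0) = 0.076×2.9/2.2×log₁₀(96.281/32.081)
    = 0.10018 × 0.47729 = 0.04782 m

S_c ≈ 47.8 mm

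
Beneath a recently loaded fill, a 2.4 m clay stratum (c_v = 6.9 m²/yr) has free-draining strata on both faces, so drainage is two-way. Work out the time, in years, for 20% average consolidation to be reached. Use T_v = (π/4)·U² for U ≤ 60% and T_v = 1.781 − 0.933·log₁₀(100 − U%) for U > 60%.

t ≈ 0.00656 years

Drainage path length: H_d = H/2 = 1.2 m (double drainage).
U ≤ 60%: T_v = (π/4)·U² = (π/4)×0.2² = 0.031416.
t = T_v·H_d²/c_v = 0.031416×1.2²/6.9 = 0.006556 years.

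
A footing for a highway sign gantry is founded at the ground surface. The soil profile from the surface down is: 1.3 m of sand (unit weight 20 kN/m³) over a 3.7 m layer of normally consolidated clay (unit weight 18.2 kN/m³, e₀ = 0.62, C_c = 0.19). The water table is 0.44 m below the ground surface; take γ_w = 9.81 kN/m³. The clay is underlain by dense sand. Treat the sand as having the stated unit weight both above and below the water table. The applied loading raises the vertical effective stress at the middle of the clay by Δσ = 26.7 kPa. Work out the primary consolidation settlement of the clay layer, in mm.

S_c ≈ 112 mm

Mid-depth of clay below the ground surface: z = 1.3 + 3.7/2 = 3.15 m.
Total vertical stress at mid-clay: σ_v = 20×1.3 + 18.2×1.85 = 59.67 kPa.
Pore pressure: u = 9.81×(3.15 − 0.44) = 26.585 kPa.
Initial effective stress: σ'_0 = σ_v − u = 59.67 − 26.585 = 33.085 kPa.
Final effective stress: σ'_f = σ'_0 + Δσ = 33.085 + 26.7 = 59.785 kPa.
Normally consolidated clay, so the full stress increment lies on the virgin compression line:
S_c = C_c·H/(1+e₀)·log₁₀(σ'_f/σ'_0) = 0.19×3.7/(1+0.62)×log₁₀(59.785/33.085)
    = 0.43395 × 0.25696 = 0.1115 m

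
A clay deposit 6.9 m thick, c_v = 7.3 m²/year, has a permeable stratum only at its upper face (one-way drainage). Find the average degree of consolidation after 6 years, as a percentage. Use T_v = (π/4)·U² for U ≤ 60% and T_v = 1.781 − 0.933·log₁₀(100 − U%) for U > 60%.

U ≈ 91.6 %

Drainage path length: H_d = H = 6.9 m (single drainage).
T_v = c_v·t/H_d² = 7.3×6/6.9² = 0.91997.
T_v = 0.91997 corresponds to the U > 60% branch:
U = 1 − 10^((1.781 − T_v)/0.933)/100 = 0.9163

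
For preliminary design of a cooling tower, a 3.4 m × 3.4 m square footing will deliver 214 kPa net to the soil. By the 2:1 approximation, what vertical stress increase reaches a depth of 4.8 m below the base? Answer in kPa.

By the 2:1 method the load spreads at 1 horizontal : 2 vertical, so at depth z the loaded area has grown by z in each plan dimension:
Δσ = qBL/((B+z)(L+z)) = 214×3.4×3.4/((3.4+4.8)(3.4+4.8)) = 36.791 kPa

Δσ_z ≈ 36.8 kPa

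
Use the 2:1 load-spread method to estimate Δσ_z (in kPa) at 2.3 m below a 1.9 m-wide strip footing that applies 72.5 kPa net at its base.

By the 2:1 method the load spreads at 1 horizontal : 2 vertical, so at depth z the loaded area has grown by z in each plan dimension:
Δσ = qB/(B+z) = 72.5×1.9/(1.9+2.3) = 32.798 kPa

Δσ_z ≈ 32.8 kPa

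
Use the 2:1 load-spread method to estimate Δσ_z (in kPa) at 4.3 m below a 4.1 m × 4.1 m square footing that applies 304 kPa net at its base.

Δσ_z ≈ 72.4 kPa

By the 2:1 method the load spreads at 1 horizontal : 2 vertical, so at depth z the loaded area has grown by z in each plan dimension:
Δσ = qBL/((B+z)(L+z)) = 304×4.1×4.1/((4.1+4.3)(4.1+4.3)) = 72.424 kPa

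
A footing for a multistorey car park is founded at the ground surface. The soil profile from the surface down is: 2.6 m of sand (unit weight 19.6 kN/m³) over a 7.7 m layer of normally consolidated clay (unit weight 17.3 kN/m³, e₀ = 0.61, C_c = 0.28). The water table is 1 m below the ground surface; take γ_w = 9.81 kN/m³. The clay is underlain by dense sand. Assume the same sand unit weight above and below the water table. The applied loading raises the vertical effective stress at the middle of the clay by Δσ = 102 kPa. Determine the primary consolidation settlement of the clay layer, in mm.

Mid-depth of clay below the ground surface: z = 2.6 + 7.7/2 = 6.45 m.
Total vertical stress at mid-clay: σ_v = 19.6×2.6 + 17.3×3.85 = 117.57 kPa.
Pore pressure: u = 9.81×(6.45 − 1) = 53.465 kPa.
Initial effective stress: σ'_0 = σ_v − u = 117.57 − 53.465 = 64.105 kPa.
Final effective stress: σ'_f = σ'_0 + Δσ = 64.105 + 102 = 166.11 kPa.
Normally consolidated clay, so the full stress increment lies on the virgin compression line:
S_c = C_c·H/(1+e₀)·log₁₀(σ'_f/σ'_0) = 0.28×7.7/(1+0.61)×log₁₀(166.11/64.105)
    = 1.3391 × 0.4135 = 0.5537 m

S_c ≈ 554 mm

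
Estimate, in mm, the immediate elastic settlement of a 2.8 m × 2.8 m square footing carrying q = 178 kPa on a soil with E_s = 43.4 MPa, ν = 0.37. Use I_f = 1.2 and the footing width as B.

Immediate (elastic) settlement: S_e = q·B·(1−ν²)/E_s · I_f.
E_s = 43.4 MPa = 43400 kPa.
S_e = 178 × 2.8 × (1 − 0.37²) / 43400 × 1.2
    = 178 × 2.8 × 0.8631 / 43400 × 1.2
    = 0.01189 m = 11.89 mm

S_e ≈ 11.9 mm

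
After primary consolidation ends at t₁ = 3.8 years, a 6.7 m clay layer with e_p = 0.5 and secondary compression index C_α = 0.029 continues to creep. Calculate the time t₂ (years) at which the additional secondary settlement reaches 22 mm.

S_s = C_α·H/(1+e_p)·log₁₀(t₂/t₁) ⇒ log₁₀(t₂/t₁) = S_s·(1+e_p)/(C_α·H).
log₁₀(t₂/t₁) = 0.022 × (1+0.5) / (0.029×6.7) = 0.1698
t₂ = t₁ × 10^0.1698 = 3.8 × 1.479 = 5.619 years

t₂ ≈ 5.62 years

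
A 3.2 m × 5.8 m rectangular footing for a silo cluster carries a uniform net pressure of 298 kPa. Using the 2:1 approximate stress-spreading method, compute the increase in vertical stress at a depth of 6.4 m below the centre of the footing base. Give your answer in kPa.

Δσ_z ≈ 47.2 kPa

By the 2:1 method the load spreads at 1 horizontal : 2 vertical, so at depth z the loaded area has grown by z in each plan dimension:
Δσ = qBL/((B+z)(L+z)) = 298×3.2×5.8/((3.2+6.4)(5.8+6.4)) = 47.224 kPa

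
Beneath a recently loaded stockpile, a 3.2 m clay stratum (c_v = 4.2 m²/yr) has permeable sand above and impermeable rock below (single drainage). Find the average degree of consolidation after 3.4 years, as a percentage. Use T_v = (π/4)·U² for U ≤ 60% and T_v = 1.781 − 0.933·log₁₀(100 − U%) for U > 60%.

Drainage path length: H_d = H = 3.2 m (single drainage).
T_v = c_v·t/H_d² = 4.2×3.4/3.2² = 1.3945.
T_v = 1.3945 corresponds to the U > 60% branch:
U = 1 − 10^((1.781 − T_v)/0.933)/100 = 0.974

U ≈ 97.4 %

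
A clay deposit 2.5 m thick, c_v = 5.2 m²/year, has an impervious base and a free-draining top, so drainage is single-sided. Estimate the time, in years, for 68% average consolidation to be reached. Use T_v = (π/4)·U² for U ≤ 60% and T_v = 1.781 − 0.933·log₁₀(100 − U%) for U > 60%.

Drainage path length: H_d = H = 2.5 m (single drainage).
U > 60%: T_v = 1.781 − 0.933·log₁₀(100 − 68) = 0.3767.
t = T_v·H_d²/c_v = 0.3767×2.5²/5.2 = 0.4528 years.

t ≈ 0.453 years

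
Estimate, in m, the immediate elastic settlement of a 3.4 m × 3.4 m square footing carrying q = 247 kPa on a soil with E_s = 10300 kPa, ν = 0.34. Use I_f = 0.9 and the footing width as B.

S_e ≈ 0.0649 m

Immediate (elastic) settlement: S_e = q·B·(1−ν²)/E_s · I_f.
S_e = 247 × 3.4 × (1 − 0.34²) / 10300 × 0.9
    = 247 × 3.4 × 0.8844 / 10300 × 0.9
    = 0.0649 m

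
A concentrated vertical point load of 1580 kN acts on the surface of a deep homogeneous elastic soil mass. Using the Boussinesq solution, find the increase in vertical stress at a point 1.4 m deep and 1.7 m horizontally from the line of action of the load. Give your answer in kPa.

Δσ_z ≈ 40 kPa

Boussinesq vertical stress below a point load on an elastic half-space:
Δσ_z = 3P/(2πz²) · [1 + (r/z)²]^(−5/2)
r/z = 1.7/1.4 = 1.2143; [1+(r/z)²]^(−5/2) = 0.10382.
Δσ_z = 3×1580/(2π×1.4²) × 0.10382 = 384.9 × 0.10382 = 39.96 kPa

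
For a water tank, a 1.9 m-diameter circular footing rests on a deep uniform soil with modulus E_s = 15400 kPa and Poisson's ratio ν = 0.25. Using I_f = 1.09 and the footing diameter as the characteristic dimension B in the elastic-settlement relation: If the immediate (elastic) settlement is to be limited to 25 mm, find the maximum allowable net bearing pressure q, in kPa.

q ≈ 198 kPa

S_e = q·B·(1−ν²)/E_s · I_f  ⇒  q = S_e·E_s / (B·(1−ν²)·I_f).
q = 0.025 × 15400 / (1.9 × 0.9375 × 1.09) = 198.3 kPa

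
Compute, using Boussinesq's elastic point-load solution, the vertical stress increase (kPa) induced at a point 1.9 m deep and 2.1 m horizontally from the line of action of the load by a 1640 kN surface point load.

Δσ_z ≈ 29.5 kPa

Boussinesq vertical stress below a point load on an elastic half-space:
Δσ_z = 3P/(2πz²) · [1 + (r/z)²]^(−5/2)
r/z = 2.1/1.9 = 1.1053; [1+(r/z)²]^(−5/2) = 0.13594.
Δσ_z = 3×1640/(2π×1.9²) × 0.13594 = 216.91 × 0.13594 = 29.49 kPa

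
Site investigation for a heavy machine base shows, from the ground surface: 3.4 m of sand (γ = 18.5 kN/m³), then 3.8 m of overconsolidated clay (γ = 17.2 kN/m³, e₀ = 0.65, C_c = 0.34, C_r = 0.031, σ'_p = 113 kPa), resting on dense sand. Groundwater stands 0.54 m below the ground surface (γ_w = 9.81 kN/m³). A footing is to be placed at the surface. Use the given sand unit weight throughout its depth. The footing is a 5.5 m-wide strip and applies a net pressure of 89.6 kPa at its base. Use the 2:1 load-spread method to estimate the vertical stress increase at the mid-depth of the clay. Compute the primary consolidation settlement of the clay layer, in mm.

S_c ≈ 20.4 mm

Mid-depth of clay below the ground surface: z = 3.4 + 3.8/2 = 5.3 m.
Total vertical stress at mid-clay: σ_v = 18.5×3.4 + 17.2×1.9 = 95.58 kPa.
Pore pressure: u = 9.81×(5.3 − 0.54) = 46.696 kPa.
Initial effective stress: σ'_0 = σ_v − u = 95.58 − 46.696 = 48.884 kPa.
Stress increase at mid-clay by the 2:1 spreading method:
Δσ = qB/(B+z) = 89.6×5.5/(5.5+5.3) = 45.63 kPa
Final effective stress: σ'_f = 48.884 + 45.63 = 94.514 kPa.
σ'_f = 94.514 ≤ σ'_p = 113 kPa, so the clay remains overconsolidated and only the recompression index applies:
S_c = C_r·H/(1+e₀)·log₁₀(σ'_f/σ'_0) = 0.031×3.8/1.65×log₁₀(94.514/48.884)
    = 0.071393 × 0.28633 = 0.02044 m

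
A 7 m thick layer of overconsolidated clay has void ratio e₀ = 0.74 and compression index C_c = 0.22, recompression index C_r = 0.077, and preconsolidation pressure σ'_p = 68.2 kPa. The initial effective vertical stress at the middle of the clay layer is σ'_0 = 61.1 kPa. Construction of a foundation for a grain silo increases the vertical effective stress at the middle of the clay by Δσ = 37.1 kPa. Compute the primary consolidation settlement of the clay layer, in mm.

S_c ≈ 155 mm

Final effective stress: σ'_f = 61.1 + 37.1 = 98.2 kPa.
σ'_f = 98.2 > σ'_p = 68.2 kPa, so the stress path crosses the preconsolidation pressure — recompression up to σ'_p, then virgin compression beyond:
S_c = H/(1+e₀)·[C_r·log₁₀(σ'_p/σ'_0) + C_c·log₁₀(σ'_f/σ'_p)]
    = 7/1.74 × [0.077×log₁₀(68.2/61.1) + 0.22×log₁₀(98.2/68.2)]
    = 4.023 × [0.0036762 + 0.034832] = 0.1549 m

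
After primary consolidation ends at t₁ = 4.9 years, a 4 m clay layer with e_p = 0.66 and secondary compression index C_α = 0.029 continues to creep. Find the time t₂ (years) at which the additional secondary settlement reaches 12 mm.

t₂ ≈ 7.28 years

S_s = C_α·H/(1+e_p)·log₁₀(t₂/t₁) ⇒ log₁₀(t₂/t₁) = S_s·(1+e_p)/(C_α·H).
log₁₀(t₂/t₁) = 0.012 × (1+0.66) / (0.029×4) = 0.1717
t₂ = t₁ × 10^0.1717 = 4.9 × 1.485 = 7.276 years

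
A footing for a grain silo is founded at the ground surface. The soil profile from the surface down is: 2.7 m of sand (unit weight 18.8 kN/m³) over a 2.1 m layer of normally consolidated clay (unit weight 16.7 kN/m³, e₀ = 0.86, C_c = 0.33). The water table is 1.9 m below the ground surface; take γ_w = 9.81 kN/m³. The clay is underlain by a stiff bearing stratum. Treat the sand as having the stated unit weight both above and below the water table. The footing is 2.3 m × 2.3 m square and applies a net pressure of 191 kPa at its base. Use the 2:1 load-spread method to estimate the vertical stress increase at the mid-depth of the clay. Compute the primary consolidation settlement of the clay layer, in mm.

S_c ≈ 71 mm

Mid-depth of clay below the ground surface: z = 2.7 + 2.1/2 = 3.75 m.
Total vertical stress at mid-clay: σ_v = 18.8×2.7 + 16.7×1.05 = 68.295 kPa.
Pore pressure: u = 9.81×(3.75 − 1.9) = 18.149 kPa.
Initial effective stress: σ'_0 = σ_v − u = 68.295 − 18.149 = 50.146 kPa.
Stress increase at mid-clay by the 2:1 spreading method:
Δσ = qBL/((B+z)(L+z)) = 191×2.3×2.3/((2.3+3.75)(2.3+3.75)) = 27.604 kPa
Final effective stress: σ'_f = σ'_0 + Δσ = 50.146 + 27.604 = 77.75 kPa.
Normally consolidated clay, so the full stress increment lies on the virgin compression line:
S_c = C_c·H/(1+e₀)·log₁₀(σ'_f/σ'_0) = 0.33×2.1/(1+0.86)×log₁₀(77.75/50.146)
    = 0.37258 × 0.19046 = 0.07096 m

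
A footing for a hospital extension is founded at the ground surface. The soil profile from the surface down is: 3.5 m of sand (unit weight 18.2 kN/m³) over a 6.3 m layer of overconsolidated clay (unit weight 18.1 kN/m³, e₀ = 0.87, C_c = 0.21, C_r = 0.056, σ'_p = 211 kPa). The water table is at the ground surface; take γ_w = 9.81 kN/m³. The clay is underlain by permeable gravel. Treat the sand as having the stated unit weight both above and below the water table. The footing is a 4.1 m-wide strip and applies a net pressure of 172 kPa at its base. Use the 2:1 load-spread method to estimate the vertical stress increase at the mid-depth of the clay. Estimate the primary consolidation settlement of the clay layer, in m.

S_c ≈ 0.0639 m

Mid-depth of clay below the ground surface: z = 3.5 + 6.3/2 = 6.65 m.
Total vertical stress at mid-clay: σ_v = 18.2×3.5 + 18.1×3.15 = 120.72 kPa.
Pore pressure: u = 9.81×(6.65 − 0) = 65.237 kPa.
Initial effective stress: σ'_0 = σ_v − u = 120.72 − 65.237 = 55.483 kPa.
Stress increase at mid-clay by the 2:1 spreading method:
Δσ = qB/(B+z) = 172×4.1/(4.1+6.65) = 65.6 kPa
Final effective stress: σ'_f = 55.483 + 65.6 = 121.08 kPa.
σ'_f = 121.08 ≤ σ'_p = 211 kPa, so the clay remains overconsolidated and only the recompression index applies:
S_c = C_r·H/(1+e₀)·log₁₀(σ'_f/σ'_0) = 0.056×6.3/1.87×log₁₀(121.08/55.483)
    = 0.18866 × 0.33891 = 0.06394 m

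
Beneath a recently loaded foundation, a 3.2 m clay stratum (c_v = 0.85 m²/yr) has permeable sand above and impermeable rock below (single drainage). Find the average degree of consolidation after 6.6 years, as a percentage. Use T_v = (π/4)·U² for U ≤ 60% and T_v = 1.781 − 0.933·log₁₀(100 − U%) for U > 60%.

U ≈ 79 %

Drainage path length: H_d = H = 3.2 m (single drainage).
T_v = c_v·t/H_d² = 0.85×6.6/3.2² = 0.54785.
T_v = 0.54785 corresponds to the U > 60% branch:
U = 1 − 10^((1.781 − T_v)/0.933)/100 = 0.7902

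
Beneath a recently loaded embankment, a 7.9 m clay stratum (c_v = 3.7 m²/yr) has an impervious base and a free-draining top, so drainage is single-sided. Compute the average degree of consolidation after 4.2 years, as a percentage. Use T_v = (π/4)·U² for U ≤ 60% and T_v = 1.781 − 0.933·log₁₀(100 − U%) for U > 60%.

U ≈ 56.3 %

Drainage path length: H_d = H = 7.9 m (single drainage).
T_v = c_v·t/H_d² = 3.7×4.2/7.9² = 0.249.
T_v = 0.249 corresponds to the U ≤ 60% branch:
U = √(4T_v/π) = 0.5631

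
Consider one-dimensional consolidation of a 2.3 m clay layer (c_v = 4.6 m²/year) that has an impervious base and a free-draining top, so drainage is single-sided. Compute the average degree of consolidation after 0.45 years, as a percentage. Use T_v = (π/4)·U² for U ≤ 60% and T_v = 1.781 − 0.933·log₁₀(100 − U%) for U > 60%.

U ≈ 69.1 %

Drainage path length: H_d = H = 2.3 m (single drainage).
T_v = c_v·t/H_d² = 4.6×0.45/2.3² = 0.3913.
T_v = 0.3913 corresponds to the U > 60% branch:
U = 1 − 10^((1.781 − T_v)/0.933)/100 = 0.6913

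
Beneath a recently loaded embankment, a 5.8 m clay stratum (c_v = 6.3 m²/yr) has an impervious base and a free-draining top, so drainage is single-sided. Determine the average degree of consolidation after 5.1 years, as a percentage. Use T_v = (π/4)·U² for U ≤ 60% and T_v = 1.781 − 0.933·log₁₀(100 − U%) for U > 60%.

Drainage path length: H_d = H = 5.8 m (single drainage).
T_v = c_v·t/H_d² = 6.3×5.1/5.8² = 0.95511.
T_v = 0.95511 corresponds to the U > 60% branch:
U = 1 − 10^((1.781 − T_v)/0.933)/100 = 0.9232

U ≈ 92.3 %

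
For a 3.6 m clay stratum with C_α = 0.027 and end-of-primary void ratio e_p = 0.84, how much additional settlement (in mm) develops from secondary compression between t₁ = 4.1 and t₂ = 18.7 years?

S_s ≈ 34.8 mm

Secondary compression: S_s = C_α·H/(1+e_p)·log₁₀(t₂/t₁)
S_s = 0.027×3.6/(1+0.84)×log₁₀(18.7/4.1)
    = 0.05283 × 0.6591 = 0.03482 m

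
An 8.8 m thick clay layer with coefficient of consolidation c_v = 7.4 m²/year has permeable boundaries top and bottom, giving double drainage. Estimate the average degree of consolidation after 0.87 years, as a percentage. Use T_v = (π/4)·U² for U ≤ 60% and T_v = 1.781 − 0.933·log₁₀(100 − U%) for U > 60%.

Drainage path length: H_d = H/2 = 4.4 m (double drainage).
T_v = c_v·t/H_d² = 7.4×0.87/4.4² = 0.33254.
T_v = 0.33254 corresponds to the U > 60% branch:
U = 1 − 10^((1.781 − T_v)/0.933)/100 = 0.6432

U ≈ 64.3 %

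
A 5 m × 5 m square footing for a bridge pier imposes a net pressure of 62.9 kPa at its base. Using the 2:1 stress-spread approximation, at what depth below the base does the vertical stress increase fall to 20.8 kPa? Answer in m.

2:1 spreading — at depth z the loaded area has grown by z in each plan dimension:
qB²/(B+z)² = Δσ_z ⇒ z = B(√(q/Δσ_z) − 1) = 5×(√(62.9/20.8) − 1) = 3.695 m

z ≈ 3.69 m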